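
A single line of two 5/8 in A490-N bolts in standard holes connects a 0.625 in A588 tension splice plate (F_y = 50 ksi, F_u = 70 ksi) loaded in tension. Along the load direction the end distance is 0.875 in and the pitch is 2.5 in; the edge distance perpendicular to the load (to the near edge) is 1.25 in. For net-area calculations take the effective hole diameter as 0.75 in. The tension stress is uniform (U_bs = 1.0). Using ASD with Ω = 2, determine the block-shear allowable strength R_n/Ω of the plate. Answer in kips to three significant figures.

Shear plane L_v = 0.875 + 1·2.5 = 3.375 in; A_gv = 3.375 × 0.625 = 2.109 in².
A_nv = (3.375 − 1.5·0.75) × 0.625 = 1.406 in².
A_nt = (1.25 − 0.5·0.75) × 0.625 = 0.5469 in².
0.6 F_u A_nv = 59.06 kips; 0.6 F_y A_gv = 63.28 kips → shear rupture governs the shear term.
R_n = 59.06 + 1.0 × 70 × 0.5469 = 97.34 kips.
Allowable strength R_n/Ω = 97.34 / 2 = 48.7 kips.

48.7 kips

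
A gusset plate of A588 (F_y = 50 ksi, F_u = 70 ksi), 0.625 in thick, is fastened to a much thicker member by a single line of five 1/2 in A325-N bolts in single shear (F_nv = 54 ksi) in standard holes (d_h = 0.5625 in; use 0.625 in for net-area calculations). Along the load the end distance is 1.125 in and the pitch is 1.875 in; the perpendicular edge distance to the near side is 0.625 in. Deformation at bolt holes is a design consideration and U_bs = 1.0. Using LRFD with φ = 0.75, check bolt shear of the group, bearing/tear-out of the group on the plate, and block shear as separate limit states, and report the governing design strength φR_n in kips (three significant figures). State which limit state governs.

39.8 kips (bolt shear governs)

Bolt shear: A_b = π·0.5²/4 = 0.1963 in²; R_n = 54 × 0.1963 × 5 × 1 = 53.01 kips → 0.75 × 53.01 = 39.8 kips.
Bearing: edge l_c = 0.8438, r_n = 44.3 kips; interior l_c = 1.312, r_n = 52.5 kips; R_n = 44.3 + 4·52.5 = 254.3 kips → 191 kips.
Block shear: A_gv = 5.391, A_nv = 3.633, A_nt = 0.1953 in²; R_n = min(0.6F_uA_nv, 0.6F_yA_gv) + U_bs·F_u·A_nt = 166.2 kips → 125 kips.
Bolt shear governs: 39.8 kips.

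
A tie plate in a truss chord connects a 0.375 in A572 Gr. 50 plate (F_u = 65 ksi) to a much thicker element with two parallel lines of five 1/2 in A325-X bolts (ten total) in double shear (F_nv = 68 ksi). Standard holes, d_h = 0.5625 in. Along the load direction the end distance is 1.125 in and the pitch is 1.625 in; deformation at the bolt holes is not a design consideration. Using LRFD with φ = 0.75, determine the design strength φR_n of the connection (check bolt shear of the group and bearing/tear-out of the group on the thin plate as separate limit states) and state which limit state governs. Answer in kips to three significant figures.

Bolt shear: A_b = π·0.5²/4 = 0.1963 in²; R_n = 68 × 0.1963 × 10 × 2 = 267 kips → 0.75 × 267 = 200 kips.
Bearing (1.5 l_c t F_u ≤ 3.0 d t F_u): upper limit = 3.0·0.5·0.375·65 = 36.56 kips.
  Edge l_c = 1.125 − 0.5625/2 = 0.8438 → r_n = 30.85 kips; interior l_c = 1.625 − 0.5625 = 1.062 → r_n = 36.56 kips.
  R_n,bearing = 2·30.85 + 8·36.56 = 354.2 kips → 0.75 × 354.2 = 266 kips.
Bolt shear governs: 200 kips.

200 kips (bolt shear governs)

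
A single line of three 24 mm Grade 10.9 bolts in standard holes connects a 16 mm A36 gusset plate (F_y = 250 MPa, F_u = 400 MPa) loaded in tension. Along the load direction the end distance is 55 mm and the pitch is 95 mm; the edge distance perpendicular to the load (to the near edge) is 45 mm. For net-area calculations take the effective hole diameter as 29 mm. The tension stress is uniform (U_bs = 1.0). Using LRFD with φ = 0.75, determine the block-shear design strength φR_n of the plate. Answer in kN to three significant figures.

Shear plane L_v = 55 + 2·95 = 245 mm; A_gv = 245 × 16 = 3920 mm².
A_nv = (245 − 2.5·29) × 16 = 2760 mm².
A_nt = (45 − 0.5·29) × 16 = 488 mm².
0.6 F_u A_nv = 662.4 kN; 0.6 F_y A_gv = 588 kN → shear yielding governs the shear term.
R_n = 588 + 1.0 × 400 × 488 / 1000 = 783.2 kN.
Design strength φR_n = 0.75 × 783.2 = 587 kN.

587 kN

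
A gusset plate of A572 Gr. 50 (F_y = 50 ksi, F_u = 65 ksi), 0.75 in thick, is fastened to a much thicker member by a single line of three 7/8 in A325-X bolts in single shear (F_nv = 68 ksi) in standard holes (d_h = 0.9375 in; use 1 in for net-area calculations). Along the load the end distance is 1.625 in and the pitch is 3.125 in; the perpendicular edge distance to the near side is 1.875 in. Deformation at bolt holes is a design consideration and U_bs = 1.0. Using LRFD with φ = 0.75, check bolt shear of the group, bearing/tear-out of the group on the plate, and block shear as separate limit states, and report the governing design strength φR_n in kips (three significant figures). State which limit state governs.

92 kips (bolt shear governs)

Bolt shear: A_b = π·0.875²/4 = 0.6013 in²; R_n = 68 × 0.6013 × 3 × 1 = 122.7 kips → 0.75 × 122.7 = 92 kips.
Bearing: edge l_c = 1.156, r_n = 67.64 kips; interior l_c = 2.188, r_n = 102.4 kips; R_n = 67.64 + 2·102.4 = 272.4 kips → 204 kips.
Block shear: A_gv = 5.906, A_nv = 4.031, A_nt = 1.031 in²; R_n = min(0.6F_uA_nv, 0.6F_yA_gv) + U_bs·F_u·A_nt = 224.2 kips → 168 kips.
Bolt shear governs: 92 kips.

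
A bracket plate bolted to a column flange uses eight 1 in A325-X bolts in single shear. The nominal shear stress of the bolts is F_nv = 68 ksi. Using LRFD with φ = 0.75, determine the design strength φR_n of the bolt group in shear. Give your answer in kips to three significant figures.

320 kips

A_b = π × 1² / 4 = 0.7854 in².
R_n = F_nv · A_b · n · n_s = 68 × 0.7854 × 8 × 1 = 427.3 kips.
Design strength φR_n = 0.75 × 427.3 = 320 kips.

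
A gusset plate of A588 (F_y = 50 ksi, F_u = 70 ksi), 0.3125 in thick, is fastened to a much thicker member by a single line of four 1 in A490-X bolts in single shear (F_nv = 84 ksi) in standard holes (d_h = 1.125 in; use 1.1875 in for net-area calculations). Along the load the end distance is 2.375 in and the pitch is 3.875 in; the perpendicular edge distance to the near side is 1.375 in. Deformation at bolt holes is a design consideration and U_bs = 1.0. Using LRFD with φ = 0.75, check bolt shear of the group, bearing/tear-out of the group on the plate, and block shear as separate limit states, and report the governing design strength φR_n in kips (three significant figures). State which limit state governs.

Bolt shear: A_b = π·1²/4 = 0.7854 in²; R_n = 84 × 0.7854 × 4 × 1 = 263.9 kips → 0.75 × 263.9 = 198 kips.
Bearing: edge l_c = 1.812, r_n = 47.58 kips; interior l_c = 2.75, r_n = 52.5 kips; R_n = 47.58 + 3·52.5 = 205.1 kips → 154 kips.
Block shear: A_gv = 4.375, A_nv = 3.076, A_nt = 0.2441 in²; R_n = min(0.6F_uA_nv, 0.6F_yA_gv) + U_bs·F_u·A_nt = 146.3 kips → 110 kips.
Block shear governs: 110 kips.

110 kips (block shear governs)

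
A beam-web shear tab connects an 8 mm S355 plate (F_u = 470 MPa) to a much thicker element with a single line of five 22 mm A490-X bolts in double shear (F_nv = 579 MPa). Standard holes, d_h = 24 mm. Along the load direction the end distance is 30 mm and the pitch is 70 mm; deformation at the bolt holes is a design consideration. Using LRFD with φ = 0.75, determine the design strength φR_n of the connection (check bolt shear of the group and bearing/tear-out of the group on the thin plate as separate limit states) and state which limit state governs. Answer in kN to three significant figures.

656 kN (bearing governs)

Bolt shear: A_b = π·22²/4 = 380.1 mm²; R_n = 579 × 380.1 × 5 × 2 / 1000 = 2201 kN → 0.75 × 2201 = 1650 kN.
Bearing (1.2 l_c t F_u ≤ 2.4 d t F_u): upper limit = 2.4·22·8·470 / 1000 = 198.5 kN.
  Edge l_c = 30 − 24/2 = 18 → r_n = 81.22 kN; interior l_c = 70 − 24 = 46 → r_n = 198.5 kN.
  R_n,bearing = 1·81.22 + 4·198.5 = 875.3 kN → 0.75 × 875.3 = 656 kN.
Bearing governs: 656 kN.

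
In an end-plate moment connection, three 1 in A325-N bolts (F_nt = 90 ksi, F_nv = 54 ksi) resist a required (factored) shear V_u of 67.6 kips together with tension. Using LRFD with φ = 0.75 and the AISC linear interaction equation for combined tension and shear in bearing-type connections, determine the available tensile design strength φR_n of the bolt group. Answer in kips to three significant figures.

94.1 kips

A_b = π·1²/4 = 0.7854 in²; f_rv = 67.6 / (3 × 0.7854) = 28.69 ksi.
F'_nt = 1.3 F_nt − (F_nt / φF_nv) f_rv = 1.3·90 − (90/(0.75·54))·28.69 = 53.24 ksi, capped at F_nt → F'_nt = 53.24 ksi.
R_n = F'_nt · A_b · n = 53.24 × 0.7854 × 3 = 125.5 kips.
Design strength φR_n = 0.75 × 125.5 = 94.1 kips.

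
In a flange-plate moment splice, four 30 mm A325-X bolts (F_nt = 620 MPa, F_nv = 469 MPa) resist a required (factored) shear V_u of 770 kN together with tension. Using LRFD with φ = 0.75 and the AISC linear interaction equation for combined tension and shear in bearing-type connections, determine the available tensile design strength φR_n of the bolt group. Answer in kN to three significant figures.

A_b = π·30²/4 = 706.9 mm²; f_rv = 770 × 1000 / (4 × 706.9) = 272.3 MPa.
F'_nt = 1.3 F_nt − (F_nt / φF_nv) f_rv = 1.3·620 − (620/(0.75·469))·272.3 = 326 MPa, capped at F_nt → F'_nt = 326 MPa.
R_n = F'_nt · A_b · n = 326 × 706.9 × 4 / 1000 = 921.7 kN.
Design strength φR_n = 0.75 × 921.7 = 691 kN.

691 kN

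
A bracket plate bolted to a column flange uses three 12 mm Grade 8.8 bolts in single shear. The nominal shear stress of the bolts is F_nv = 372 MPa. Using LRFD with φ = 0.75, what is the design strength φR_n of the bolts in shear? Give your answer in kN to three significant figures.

94.7 kN

A_b = π × 12² / 4 = 113.1 mm².
R_n = F_nv · A_b · n · n_s = 372 × 113.1 × 3 × 1 / 1000 = 126.2 kN.
Design strength φR_n = 0.75 × 126.2 = 94.7 kN.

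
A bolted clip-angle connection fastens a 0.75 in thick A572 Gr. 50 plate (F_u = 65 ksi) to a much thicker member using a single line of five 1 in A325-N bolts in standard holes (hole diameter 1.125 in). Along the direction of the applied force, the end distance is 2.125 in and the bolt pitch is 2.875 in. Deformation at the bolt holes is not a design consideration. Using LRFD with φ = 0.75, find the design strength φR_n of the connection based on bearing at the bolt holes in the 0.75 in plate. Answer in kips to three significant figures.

470 kips

Per bolt r_n = 1.5 l_c t F_u ≤ 3.0 d t F_u; upper limit = 3.0 × 1 × 0.75 × 65 = 146.2 kips.
Edge bolt: l_c = 2.125 − 1.125/2 = 1.562 in → 1.5 × 1.562 × 0.75 × 65 = 114.3 → r_n = 114.3 kips.
Interior bolts: l_c = 2.875 − 1.125 = 1.75 in → 1.5 × 1.75 × 0.75 × 65 = 128 → r_n = 128 kips.
R_n = 1 × 114.3 + 4 × 128 = 626.1 kips.
Design strength φR_n = 0.75 × 626.1 = 470 kips.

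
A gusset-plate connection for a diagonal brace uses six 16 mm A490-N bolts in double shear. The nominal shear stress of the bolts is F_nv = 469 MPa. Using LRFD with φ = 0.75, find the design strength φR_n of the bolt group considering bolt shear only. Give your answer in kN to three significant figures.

A_b = π × 16² / 4 = 201.1 mm².
R_n = F_nv · A_b · n · n_s = 469 × 201.1 × 6 × 2 / 1000 = 1132 kN.
Design strength φR_n = 0.75 × 1132 = 849 kN.

849 kN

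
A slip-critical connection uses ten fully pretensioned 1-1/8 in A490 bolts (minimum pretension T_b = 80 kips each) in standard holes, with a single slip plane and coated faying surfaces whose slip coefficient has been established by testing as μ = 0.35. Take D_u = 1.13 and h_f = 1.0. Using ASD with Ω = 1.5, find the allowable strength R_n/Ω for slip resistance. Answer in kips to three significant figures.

211 kips

R_n = μ · D_u · h_f · T_b · n_s · n_b = 0.35 × 1.13 × 1.0 × 80 × 1 × 10 = 316.4 kips.
Allowable strength R_n/Ω = 316.4 / 1.5 = 211 kips.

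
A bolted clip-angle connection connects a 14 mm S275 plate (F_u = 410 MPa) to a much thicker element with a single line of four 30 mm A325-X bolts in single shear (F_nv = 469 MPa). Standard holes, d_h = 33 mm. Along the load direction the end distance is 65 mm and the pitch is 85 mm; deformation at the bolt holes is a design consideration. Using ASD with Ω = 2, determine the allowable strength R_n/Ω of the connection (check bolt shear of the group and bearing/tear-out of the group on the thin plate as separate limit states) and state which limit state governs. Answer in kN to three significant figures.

Bolt shear: A_b = π·30²/4 = 706.9 mm²; R_n = 469 × 706.9 × 4 × 1 / 1000 = 1326 kN → 1326 / 2 = 663 kN.
Bearing (1.2 l_c t F_u ≤ 2.4 d t F_u): upper limit = 2.4·30·14·410 / 1000 = 413.3 kN.
  Edge l_c = 65 − 33/2 = 48.5 → r_n = 334.1 kN; interior l_c = 85 − 33 = 52 → r_n = 358.2 kN.
  R_n,bearing = 1·334.1 + 3·358.2 = 1409 kN → 1409 / 2 = 704 kN.
Bolt shear governs: 663 kN.

663 kN (bolt shear governs)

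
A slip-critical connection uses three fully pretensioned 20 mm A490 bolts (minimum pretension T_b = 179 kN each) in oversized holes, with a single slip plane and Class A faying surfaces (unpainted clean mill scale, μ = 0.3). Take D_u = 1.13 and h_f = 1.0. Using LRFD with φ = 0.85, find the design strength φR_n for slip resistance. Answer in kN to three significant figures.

155 kN

R_n = μ · D_u · h_f · T_b · n_s · n_b = 0.3 × 1.13 × 1.0 × 179 × 1 × 3 = 182 kN.
Design strength φR_n = 0.85 × 182 = 155 kN.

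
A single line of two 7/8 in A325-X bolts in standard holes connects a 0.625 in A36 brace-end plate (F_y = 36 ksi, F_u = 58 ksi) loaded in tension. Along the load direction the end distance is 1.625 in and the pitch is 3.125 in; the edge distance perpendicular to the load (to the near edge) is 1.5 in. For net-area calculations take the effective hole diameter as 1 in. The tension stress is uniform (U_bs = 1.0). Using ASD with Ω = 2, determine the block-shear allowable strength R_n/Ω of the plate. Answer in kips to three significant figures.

Shear plane L_v = 1.625 + 1·3.125 = 4.75 in; A_gv = 4.75 × 0.625 = 2.969 in².
A_nv = (4.75 − 1.5·1) × 0.625 = 2.031 in².
A_nt = (1.5 − 0.5·1) × 0.625 = 0.625 in².
0.6 F_u A_nv = 70.69 kips; 0.6 F_y A_gv = 64.12 kips → shear yielding governs the shear term.
R_n = 64.12 + 1.0 × 58 × 0.625 = 100.4 kips.
Allowable strength R_n/Ω = 100.4 / 2 = 50.2 kips.

50.2 kips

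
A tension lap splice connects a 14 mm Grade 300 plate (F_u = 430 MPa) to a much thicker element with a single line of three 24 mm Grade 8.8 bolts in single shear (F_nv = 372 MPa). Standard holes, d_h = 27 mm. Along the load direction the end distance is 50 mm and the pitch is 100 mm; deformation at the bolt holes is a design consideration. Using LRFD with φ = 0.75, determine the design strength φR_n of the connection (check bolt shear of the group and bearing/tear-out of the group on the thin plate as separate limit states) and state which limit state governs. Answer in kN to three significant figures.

379 kN (bolt shear governs)

Bolt shear: A_b = π·24²/4 = 452.4 mm²; R_n = 372 × 452.4 × 3 × 1 / 1000 = 504.9 kN → 0.75 × 504.9 = 379 kN.
Bearing (1.2 l_c t F_u ≤ 2.4 d t F_u): upper limit = 2.4·24·14·430 / 1000 = 346.8 kN.
  Edge l_c = 50 − 27/2 = 36.5 → r_n = 263.7 kN; interior l_c = 100 − 27 = 73 → r_n = 346.8 kN.
  R_n,bearing = 1·263.7 + 2·346.8 = 957.2 kN → 0.75 × 957.2 = 718 kN.
Bolt shear governs: 379 kN.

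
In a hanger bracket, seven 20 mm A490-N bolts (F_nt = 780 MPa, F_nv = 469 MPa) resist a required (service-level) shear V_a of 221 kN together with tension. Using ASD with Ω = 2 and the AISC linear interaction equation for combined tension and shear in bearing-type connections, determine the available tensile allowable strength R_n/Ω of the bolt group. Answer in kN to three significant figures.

747 kN

A_b = π·20²/4 = 314.2 mm²; f_rv = 221 × 1000 / (7 × 314.2) = 100.5 MPa.
F'_nt = 1.3 F_nt − (Ω F_nt / F_nv) f_rv = 1.3·780 − (2·780/469)·100.5 = 679.7 MPa, capped at F_nt → F'_nt = 679.7 MPa.
R_n = F'_nt · A_b · n = 679.7 × 314.2 × 7 / 1000 = 1495 kN.
Allowable strength R_n/Ω = 1495 / 2 = 747 kN.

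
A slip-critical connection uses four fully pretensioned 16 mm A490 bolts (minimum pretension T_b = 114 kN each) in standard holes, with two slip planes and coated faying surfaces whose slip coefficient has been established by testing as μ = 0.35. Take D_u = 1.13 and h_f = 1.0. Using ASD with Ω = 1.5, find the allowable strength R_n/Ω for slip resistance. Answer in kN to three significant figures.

R_n = μ · D_u · h_f · T_b · n_s · n_b = 0.35 × 1.13 × 1.0 × 114 × 2 × 4 = 360.7 kN.
Allowable strength R_n/Ω = 360.7 / 1.5 = 240 kN.

240 kN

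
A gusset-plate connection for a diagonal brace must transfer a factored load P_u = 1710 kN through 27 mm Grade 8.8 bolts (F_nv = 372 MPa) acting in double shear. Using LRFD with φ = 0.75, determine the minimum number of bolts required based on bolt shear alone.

6 bolts

A_b = π·27²/4 = 572.6 mm².
Per-bolt design strength φR_n = 0.75 × 372 × 572.6 × 2 / 1000 = 319.5 kN.
n ≥ 1710 / 319.5 = 5.352 → use 6 bolts.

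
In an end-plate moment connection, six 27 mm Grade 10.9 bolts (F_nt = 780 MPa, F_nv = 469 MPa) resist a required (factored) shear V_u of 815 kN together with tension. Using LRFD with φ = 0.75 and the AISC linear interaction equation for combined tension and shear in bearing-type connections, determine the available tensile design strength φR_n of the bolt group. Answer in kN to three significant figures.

A_b = π·27²/4 = 572.6 mm²; f_rv = 815 × 1000 / (6 × 572.6) = 237.2 MPa.
F'_nt = 1.3 F_nt − (F_nt / φF_nv) f_rv = 1.3·780 − (780/(0.75·469))·237.2 = 487.9 MPa, capped at F_nt → F'_nt = 487.9 MPa.
R_n = F'_nt · A_b · n = 487.9 × 572.6 × 6 / 1000 = 1676 kN.
Design strength φR_n = 0.75 × 1676 = 1260 kN.

1260 kN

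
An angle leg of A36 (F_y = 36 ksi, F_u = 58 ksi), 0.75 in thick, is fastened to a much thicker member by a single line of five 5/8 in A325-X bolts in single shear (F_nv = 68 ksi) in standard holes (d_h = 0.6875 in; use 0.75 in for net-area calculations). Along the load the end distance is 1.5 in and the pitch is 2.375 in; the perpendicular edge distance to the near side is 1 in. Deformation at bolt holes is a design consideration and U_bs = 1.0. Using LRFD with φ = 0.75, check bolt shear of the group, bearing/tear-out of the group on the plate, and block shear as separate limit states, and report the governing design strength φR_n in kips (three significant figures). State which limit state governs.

78.2 kips (bolt shear governs)

Bolt shear: A_b = π·0.625²/4 = 0.3068 in²; R_n = 68 × 0.3068 × 5 × 1 = 104.3 kips → 0.75 × 104.3 = 78.2 kips.
Bearing: edge l_c = 1.156, r_n = 60.36 kips; interior l_c = 1.688, r_n = 65.25 kips; R_n = 60.36 + 4·65.25 = 321.4 kips → 241 kips.
Block shear: A_gv = 8.25, A_nv = 5.719, A_nt = 0.4688 in²; R_n = min(0.6F_uA_nv, 0.6F_yA_gv) + U_bs·F_u·A_nt = 205.4 kips → 154 kips.
Bolt shear governs: 78.2 kips.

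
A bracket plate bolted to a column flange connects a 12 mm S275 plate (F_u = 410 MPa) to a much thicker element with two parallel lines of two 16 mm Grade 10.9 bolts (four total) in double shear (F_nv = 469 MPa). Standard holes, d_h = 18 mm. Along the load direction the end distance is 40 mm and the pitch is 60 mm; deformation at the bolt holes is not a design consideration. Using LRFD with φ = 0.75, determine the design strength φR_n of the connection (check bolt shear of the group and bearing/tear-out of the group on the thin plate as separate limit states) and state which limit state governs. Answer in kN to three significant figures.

Bolt shear: A_b = π·16²/4 = 201.1 mm²; R_n = 469 × 201.1 × 4 × 2 / 1000 = 754.4 kN → 0.75 × 754.4 = 566 kN.
Bearing (1.5 l_c t F_u ≤ 3.0 d t F_u): upper limit = 3.0·16·12·410 / 1000 = 236.2 kN.
  Edge l_c = 40 − 18/2 = 31 → r_n = 228.8 kN; interior l_c = 60 − 18 = 42 → r_n = 236.2 kN.
  R_n,bearing = 2·228.8 + 2·236.2 = 929.9 kN → 0.75 × 929.9 = 697 kN.
Bolt shear governs: 566 kN.

566 kN (bolt shear governs)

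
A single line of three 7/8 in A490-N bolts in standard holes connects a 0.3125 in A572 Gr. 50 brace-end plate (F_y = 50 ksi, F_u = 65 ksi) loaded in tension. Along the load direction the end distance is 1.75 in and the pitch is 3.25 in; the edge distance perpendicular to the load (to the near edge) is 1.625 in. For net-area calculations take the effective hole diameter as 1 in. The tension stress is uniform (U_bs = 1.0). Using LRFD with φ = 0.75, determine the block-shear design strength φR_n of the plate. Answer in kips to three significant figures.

69.7 kips

Shear plane L_v = 1.75 + 2·3.25 = 8.25 in; A_gv = 8.25 × 0.3125 = 2.578 in².
A_nv = (8.25 − 2.5·1) × 0.3125 = 1.797 in².
A_nt = (1.625 − 0.5·1) × 0.3125 = 0.3516 in².
0.6 F_u A_nv = 70.08 kips; 0.6 F_y A_gv = 77.34 kips → shear rupture governs the shear term.
R_n = 70.08 + 1.0 × 65 × 0.3516 = 92.93 kips.
Design strength φR_n = 0.75 × 92.93 = 69.7 kips.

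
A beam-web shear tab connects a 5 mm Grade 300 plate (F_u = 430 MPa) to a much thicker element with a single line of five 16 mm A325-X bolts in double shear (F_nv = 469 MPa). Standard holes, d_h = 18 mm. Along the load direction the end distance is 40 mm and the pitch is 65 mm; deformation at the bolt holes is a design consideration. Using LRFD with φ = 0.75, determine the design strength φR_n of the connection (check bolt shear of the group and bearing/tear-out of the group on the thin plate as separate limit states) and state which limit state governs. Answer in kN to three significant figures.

Bolt shear: A_b = π·16²/4 = 201.1 mm²; R_n = 469 × 201.1 × 5 × 2 / 1000 = 943 kN → 0.75 × 943 = 707 kN.
Bearing (1.2 l_c t F_u ≤ 2.4 d t F_u): upper limit = 2.4·16·5·430 / 1000 = 82.56 kN.
  Edge l_c = 40 − 18/2 = 31 → r_n = 79.98 kN; interior l_c = 65 − 18 = 47 → r_n = 82.56 kN.
  R_n,bearing = 1·79.98 + 4·82.56 = 410.2 kN → 0.75 × 410.2 = 308 kN.
Bearing governs: 308 kN.

308 kN (bearing governs)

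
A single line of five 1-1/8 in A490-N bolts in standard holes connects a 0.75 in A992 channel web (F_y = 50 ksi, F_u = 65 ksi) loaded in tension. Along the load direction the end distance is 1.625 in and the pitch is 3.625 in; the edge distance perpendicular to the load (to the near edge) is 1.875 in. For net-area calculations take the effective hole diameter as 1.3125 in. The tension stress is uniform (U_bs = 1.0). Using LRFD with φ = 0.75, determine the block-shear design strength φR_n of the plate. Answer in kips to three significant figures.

Shear plane L_v = 1.625 + 4·3.625 = 16.12 in; A_gv = 16.12 × 0.75 = 12.09 in².
A_nv = (16.12 − 4.5·1.3125) × 0.75 = 7.664 in².
A_nt = (1.875 − 0.5·1.3125) × 0.75 = 0.9141 in².
0.6 F_u A_nv = 298.9 kips; 0.6 F_y A_gv = 362.8 kips → shear rupture governs the shear term.
R_n = 298.9 + 1.0 × 65 × 0.9141 = 358.3 kips.
Design strength φR_n = 0.75 × 358.3 = 269 kips.

269 kips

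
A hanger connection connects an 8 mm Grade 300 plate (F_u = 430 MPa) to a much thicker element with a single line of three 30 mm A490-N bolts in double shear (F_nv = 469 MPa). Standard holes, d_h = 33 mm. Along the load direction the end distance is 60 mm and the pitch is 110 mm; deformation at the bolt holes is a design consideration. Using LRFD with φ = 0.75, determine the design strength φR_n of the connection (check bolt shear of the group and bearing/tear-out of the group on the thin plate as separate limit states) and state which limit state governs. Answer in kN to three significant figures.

506 kN (bearing governs)

Bolt shear: A_b = π·30²/4 = 706.9 mm²; R_n = 469 × 706.9 × 3 × 2 / 1000 = 1989 kN → 0.75 × 1989 = 1490 kN.
Bearing (1.2 l_c t F_u ≤ 2.4 d t F_u): upper limit = 2.4·30·8·430 / 1000 = 247.7 kN.
  Edge l_c = 60 − 33/2 = 43.5 → r_n = 179.6 kN; interior l_c = 110 − 33 = 77 → r_n = 247.7 kN.
  R_n,bearing = 1·179.6 + 2·247.7 = 674.9 kN → 0.75 × 674.9 = 506 kN.
Bearing governs: 506 kN.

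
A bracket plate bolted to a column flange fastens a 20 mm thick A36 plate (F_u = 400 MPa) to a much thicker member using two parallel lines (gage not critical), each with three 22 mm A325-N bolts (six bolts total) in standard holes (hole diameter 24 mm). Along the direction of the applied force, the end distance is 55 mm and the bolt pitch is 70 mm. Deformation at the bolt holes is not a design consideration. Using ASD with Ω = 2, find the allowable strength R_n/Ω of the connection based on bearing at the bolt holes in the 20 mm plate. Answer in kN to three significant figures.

Per bolt r_n = 1.5 l_c t F_u ≤ 3.0 d t F_u; upper limit = 3.0 × 22 × 20 × 400 / 1000 = 528 kN.
Edge bolt: l_c = 55 − 24/2 = 43 mm → 1.5 × 43 × 20 × 400 / 1000 = 516 → r_n = 516 kN.
Interior bolts: l_c = 70 − 24 = 46 mm → 1.5 × 46 × 20 × 400 / 1000 = 552 → r_n = 528 kN.
R_n = 2 × 516 + 4 × 528 = 3144 kN.
Allowable strength R_n/Ω = 3144 / 2 = 1570 kN.

1570 kN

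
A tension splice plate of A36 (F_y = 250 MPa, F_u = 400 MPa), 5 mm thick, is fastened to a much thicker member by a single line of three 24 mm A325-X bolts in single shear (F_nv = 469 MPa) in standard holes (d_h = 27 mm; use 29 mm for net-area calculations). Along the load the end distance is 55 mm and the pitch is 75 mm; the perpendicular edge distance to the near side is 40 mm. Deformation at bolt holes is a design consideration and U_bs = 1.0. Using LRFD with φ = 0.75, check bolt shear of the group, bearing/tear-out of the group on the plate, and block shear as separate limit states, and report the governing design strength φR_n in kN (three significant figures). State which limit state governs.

Bolt shear: A_b = π·24²/4 = 452.4 mm²; R_n = 469 × 452.4 × 3 × 1 / 1000 = 636.5 kN → 0.75 × 636.5 = 477 kN.
Bearing: edge l_c = 41.5, r_n = 99.6 kN; interior l_c = 48, r_n = 115.2 kN; R_n = 99.6 + 2·115.2 = 330 kN → 248 kN.
Block shear: A_gv = 1025, A_nv = 662.5, A_nt = 127.5 mm²; R_n = min(0.6F_uA_nv, 0.6F_yA_gv) + U_bs·F_u·A_nt = 204.8 kN → 154 kN.
Block shear governs: 154 kN.

154 kN (block shear governs)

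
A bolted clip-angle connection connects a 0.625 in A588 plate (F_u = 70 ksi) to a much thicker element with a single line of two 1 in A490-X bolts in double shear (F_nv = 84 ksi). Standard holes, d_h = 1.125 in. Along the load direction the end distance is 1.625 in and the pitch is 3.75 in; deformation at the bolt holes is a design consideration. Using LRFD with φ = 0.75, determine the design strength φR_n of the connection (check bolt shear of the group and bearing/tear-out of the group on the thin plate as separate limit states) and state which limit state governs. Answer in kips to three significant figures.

Bolt shear: A_b = π·1²/4 = 0.7854 in²; R_n = 84 × 0.7854 × 2 × 2 = 263.9 kips → 0.75 × 263.9 = 198 kips.
Bearing (1.2 l_c t F_u ≤ 2.4 d t F_u): upper limit = 2.4·1·0.625·70 = 105 kips.
  Edge l_c = 1.625 − 1.125/2 = 1.062 → r_n = 55.78 kips; interior l_c = 3.75 − 1.125 = 2.625 → r_n = 105 kips.
  R_n,bearing = 1·55.78 + 1·105 = 160.8 kips → 0.75 × 160.8 = 121 kips.
Bearing governs: 121 kips.

121 kips (bearing governs)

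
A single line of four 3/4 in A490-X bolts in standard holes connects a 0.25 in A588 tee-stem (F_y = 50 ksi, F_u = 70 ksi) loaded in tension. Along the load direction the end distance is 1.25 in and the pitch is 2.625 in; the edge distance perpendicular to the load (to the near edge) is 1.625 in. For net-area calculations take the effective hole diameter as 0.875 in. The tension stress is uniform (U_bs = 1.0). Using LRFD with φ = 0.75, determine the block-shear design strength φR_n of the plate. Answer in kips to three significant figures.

63.3 kips

Shear plane L_v = 1.25 + 3·2.625 = 9.125 in; A_gv = 9.125 × 0.25 = 2.281 in².
A_nv = (9.125 − 3.5·0.875) × 0.25 = 1.516 in².
A_nt = (1.625 − 0.5·0.875) × 0.25 = 0.2969 in².
0.6 F_u A_nv = 63.66 kips; 0.6 F_y A_gv = 68.44 kips → shear rupture governs the shear term.
R_n = 63.66 + 1.0 × 70 × 0.2969 = 84.44 kips.
Design strength φR_n = 0.75 × 84.44 = 63.3 kips.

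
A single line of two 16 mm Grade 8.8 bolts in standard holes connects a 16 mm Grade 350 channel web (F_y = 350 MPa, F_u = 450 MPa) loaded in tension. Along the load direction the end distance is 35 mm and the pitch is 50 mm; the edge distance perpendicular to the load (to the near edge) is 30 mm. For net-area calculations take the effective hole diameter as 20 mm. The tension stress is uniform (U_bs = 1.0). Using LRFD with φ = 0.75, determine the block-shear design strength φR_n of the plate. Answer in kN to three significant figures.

Shear plane L_v = 35 + 1·50 = 85 mm; A_gv = 85 × 16 = 1360 mm².
A_nv = (85 − 1.5·20) × 16 = 880 mm².
A_nt = (30 − 0.5·20) × 16 = 320 mm².
0.6 F_u A_nv = 237.6 kN; 0.6 F_y A_gv = 285.6 kN → shear rupture governs the shear term.
R_n = 237.6 + 1.0 × 450 × 320 / 1000 = 381.6 kN.
Design strength φR_n = 0.75 × 381.6 = 286 kN.

286 kN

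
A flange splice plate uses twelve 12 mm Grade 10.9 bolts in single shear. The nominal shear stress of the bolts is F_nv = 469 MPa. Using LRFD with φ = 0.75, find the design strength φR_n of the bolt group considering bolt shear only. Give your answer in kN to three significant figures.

477 kN

A_b = π × 12² / 4 = 113.1 mm².
R_n = F_nv · A_b · n · n_s = 469 × 113.1 × 12 × 1 / 1000 = 636.5 kN.
Design strength φR_n = 0.75 × 636.5 = 477 kN.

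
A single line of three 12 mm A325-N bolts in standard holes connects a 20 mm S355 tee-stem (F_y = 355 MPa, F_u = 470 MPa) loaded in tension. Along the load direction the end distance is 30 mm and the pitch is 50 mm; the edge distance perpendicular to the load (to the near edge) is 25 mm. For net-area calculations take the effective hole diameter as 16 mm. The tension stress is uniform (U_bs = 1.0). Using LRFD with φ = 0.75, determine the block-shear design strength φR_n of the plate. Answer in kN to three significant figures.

Shear plane L_v = 30 + 2·50 = 130 mm; A_gv = 130 × 20 = 2600 mm².
A_nv = (130 − 2.5·16) × 20 = 1800 mm².
A_nt = (25 − 0.5·16) × 20 = 340 mm².
0.6 F_u A_nv = 507.6 kN; 0.6 F_y A_gv = 553.8 kN → shear rupture governs the shear term.
R_n = 507.6 + 1.0 × 470 × 340 / 1000 = 667.4 kN.
Design strength φR_n = 0.75 × 667.4 = 501 kN.

501 kN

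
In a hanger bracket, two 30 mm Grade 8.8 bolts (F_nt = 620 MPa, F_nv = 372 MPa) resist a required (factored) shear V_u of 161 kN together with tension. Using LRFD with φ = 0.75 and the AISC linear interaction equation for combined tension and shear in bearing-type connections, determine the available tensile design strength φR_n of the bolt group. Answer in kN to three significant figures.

586 kN

A_b = π·30²/4 = 706.9 mm²; f_rv = 161 × 1000 / (2 × 706.9) = 113.9 MPa.
F'_nt = 1.3 F_nt − (F_nt / φF_nv) f_rv = 1.3·620 − (620/(0.75·372))·113.9 = 552.9 MPa, capped at F_nt → F'_nt = 552.9 MPa.
R_n = F'_nt · A_b · n = 552.9 × 706.9 × 2 / 1000 = 781.7 kN.
Design strength φR_n = 0.75 × 781.7 = 586 kN.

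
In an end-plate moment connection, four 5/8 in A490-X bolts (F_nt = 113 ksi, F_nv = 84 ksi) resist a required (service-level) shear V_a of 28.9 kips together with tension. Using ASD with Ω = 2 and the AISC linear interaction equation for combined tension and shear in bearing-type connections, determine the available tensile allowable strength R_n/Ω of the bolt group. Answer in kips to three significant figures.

51.3 kips

A_b = π·0.625²/4 = 0.3068 in²; f_rv = 28.9 / (4 × 0.3068) = 23.55 ksi.
F'_nt = 1.3 F_nt − (Ω F_nt / F_nv) f_rv = 1.3·113 − (2·113/84)·23.55 = 83.54 ksi, capped at F_nt → F'_nt = 83.54 ksi.
R_n = F'_nt · A_b · n = 83.54 × 0.3068 × 4 = 102.5 kips.
Allowable strength R_n/Ω = 102.5 / 2 = 51.3 kips.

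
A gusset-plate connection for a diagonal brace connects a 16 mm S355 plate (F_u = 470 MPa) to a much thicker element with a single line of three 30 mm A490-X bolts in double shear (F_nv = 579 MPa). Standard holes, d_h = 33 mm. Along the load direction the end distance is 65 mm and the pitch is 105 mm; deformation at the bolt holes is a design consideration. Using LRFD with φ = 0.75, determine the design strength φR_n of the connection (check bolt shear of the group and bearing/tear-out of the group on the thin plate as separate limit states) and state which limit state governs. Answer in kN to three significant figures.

1140 kN (bearing governs)

Bolt shear: A_b = π·30²/4 = 706.9 mm²; R_n = 579 × 706.9 × 3 × 2 / 1000 = 2456 kN → 0.75 × 2456 = 1840 kN.
Bearing (1.2 l_c t F_u ≤ 2.4 d t F_u): upper limit = 2.4·30·16·470 / 1000 = 541.4 kN.
  Edge l_c = 65 − 33/2 = 48.5 → r_n = 437.7 kN; interior l_c = 105 − 33 = 72 → r_n = 541.4 kN.
  R_n,bearing = 1·437.7 + 2·541.4 = 1521 kN → 0.75 × 1521 = 1140 kN.
Bearing governs: 1140 kN.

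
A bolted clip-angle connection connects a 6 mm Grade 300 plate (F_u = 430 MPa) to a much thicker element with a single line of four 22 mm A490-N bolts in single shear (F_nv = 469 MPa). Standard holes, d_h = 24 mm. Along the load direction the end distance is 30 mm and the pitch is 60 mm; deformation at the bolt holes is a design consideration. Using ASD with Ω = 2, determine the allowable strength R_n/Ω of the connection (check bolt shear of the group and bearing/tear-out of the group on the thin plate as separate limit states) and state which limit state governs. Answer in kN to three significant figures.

Bolt shear: A_b = π·22²/4 = 380.1 mm²; R_n = 469 × 380.1 × 4 × 1 / 1000 = 713.1 kN → 713.1 / 2 = 357 kN.
Bearing (1.2 l_c t F_u ≤ 2.4 d t F_u): upper limit = 2.4·22·6·430 / 1000 = 136.2 kN.
  Edge l_c = 30 − 24/2 = 18 → r_n = 55.73 kN; interior l_c = 60 − 24 = 36 → r_n = 111.5 kN.
  R_n,bearing = 1·55.73 + 3·111.5 = 390.1 kN → 390.1 / 2 = 195 kN.
Bearing governs: 195 kN.

195 kN (bearing governs)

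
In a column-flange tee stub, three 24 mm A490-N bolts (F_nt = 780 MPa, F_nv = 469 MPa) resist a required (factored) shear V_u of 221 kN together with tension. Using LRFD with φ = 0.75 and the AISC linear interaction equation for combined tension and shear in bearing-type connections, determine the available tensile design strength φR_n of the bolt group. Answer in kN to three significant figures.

A_b = π·24²/4 = 452.4 mm²; f_rv = 221 × 1000 / (3 × 452.4) = 162.8 MPa.
F'_nt = 1.3 F_nt − (F_nt / φF_nv) f_rv = 1.3·780 − (780/(0.75·469))·162.8 = 652.9 MPa, capped at F_nt → F'_nt = 652.9 MPa.
R_n = F'_nt · A_b · n = 652.9 × 452.4 × 3 / 1000 = 886.1 kN.
Design strength φR_n = 0.75 × 886.1 = 665 kN.

665 kN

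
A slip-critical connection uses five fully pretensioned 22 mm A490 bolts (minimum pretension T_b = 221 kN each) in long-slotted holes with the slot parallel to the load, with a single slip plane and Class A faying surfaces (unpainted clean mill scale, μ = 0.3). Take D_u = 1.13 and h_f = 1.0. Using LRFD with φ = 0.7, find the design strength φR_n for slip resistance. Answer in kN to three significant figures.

R_n = μ · D_u · h_f · T_b · n_s · n_b = 0.3 × 1.13 × 1.0 × 221 × 1 × 5 = 374.6 kN.
Design strength φR_n = 0.7 × 374.6 = 262 kN.

262 kN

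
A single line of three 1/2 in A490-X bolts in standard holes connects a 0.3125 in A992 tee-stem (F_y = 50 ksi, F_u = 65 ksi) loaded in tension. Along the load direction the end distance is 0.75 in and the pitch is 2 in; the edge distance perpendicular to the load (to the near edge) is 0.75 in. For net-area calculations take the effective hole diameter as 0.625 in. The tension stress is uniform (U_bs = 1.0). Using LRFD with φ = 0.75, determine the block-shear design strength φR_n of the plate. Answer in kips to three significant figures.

Shear plane L_v = 0.75 + 2·2 = 4.75 in; A_gv = 4.75 × 0.3125 = 1.484 in².
A_nv = (4.75 − 2.5·0.625) × 0.3125 = 0.9961 in².
A_nt = (0.75 − 0.5·0.625) × 0.3125 = 0.1367 in².
0.6 F_u A_nv = 38.85 kips; 0.6 F_y A_gv = 44.53 kips → shear rupture governs the shear term.
R_n = 38.85 + 1.0 × 65 × 0.1367 = 47.73 kips.
Design strength φR_n = 0.75 × 47.73 = 35.8 kips.

35.8 kips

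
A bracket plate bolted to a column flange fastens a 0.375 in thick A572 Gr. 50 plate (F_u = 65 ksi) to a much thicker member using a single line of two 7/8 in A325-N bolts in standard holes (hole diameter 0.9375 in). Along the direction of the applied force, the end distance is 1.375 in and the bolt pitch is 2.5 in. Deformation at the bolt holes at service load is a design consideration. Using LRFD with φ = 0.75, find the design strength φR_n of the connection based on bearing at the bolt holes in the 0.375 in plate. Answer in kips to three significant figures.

Per bolt r_n = 1.2 l_c t F_u ≤ 2.4 d t F_u; upper limit = 2.4 × 0.875 × 0.375 × 65 = 51.19 kips.
Edge bolt: l_c = 1.375 − 0.9375/2 = 0.9062 in → 1.2 × 0.9062 × 0.375 × 65 = 26.51 → r_n = 26.51 kips.
Interior bolts: l_c = 2.5 − 0.9375 = 1.562 in → 1.2 × 1.562 × 0.375 × 65 = 45.7 → r_n = 45.7 kips.
R_n = 1 × 26.51 + 1 × 45.7 = 72.21 kips.
Design strength φR_n = 0.75 × 72.21 = 54.2 kips.

54.2 kips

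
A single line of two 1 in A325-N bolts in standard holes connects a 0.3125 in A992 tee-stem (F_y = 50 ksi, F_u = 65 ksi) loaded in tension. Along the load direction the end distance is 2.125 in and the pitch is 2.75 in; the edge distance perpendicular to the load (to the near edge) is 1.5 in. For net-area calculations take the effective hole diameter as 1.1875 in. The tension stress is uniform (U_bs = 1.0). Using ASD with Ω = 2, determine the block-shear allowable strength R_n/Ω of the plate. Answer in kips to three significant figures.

Shear plane L_v = 2.125 + 1·2.75 = 4.875 in; A_gv = 4.875 × 0.3125 = 1.523 in².
A_nv = (4.875 − 1.5·1.1875) × 0.3125 = 0.9668 in².
A_nt = (1.5 − 0.5·1.1875) × 0.3125 = 0.2832 in².
0.6 F_u A_nv = 37.71 kips; 0.6 F_y A_gv = 45.7 kips → shear rupture governs the shear term.
R_n = 37.71 + 1.0 × 65 × 0.2832 = 56.11 kips.
Allowable strength R_n/Ω = 56.11 / 2 = 28.1 kips.

28.1 kips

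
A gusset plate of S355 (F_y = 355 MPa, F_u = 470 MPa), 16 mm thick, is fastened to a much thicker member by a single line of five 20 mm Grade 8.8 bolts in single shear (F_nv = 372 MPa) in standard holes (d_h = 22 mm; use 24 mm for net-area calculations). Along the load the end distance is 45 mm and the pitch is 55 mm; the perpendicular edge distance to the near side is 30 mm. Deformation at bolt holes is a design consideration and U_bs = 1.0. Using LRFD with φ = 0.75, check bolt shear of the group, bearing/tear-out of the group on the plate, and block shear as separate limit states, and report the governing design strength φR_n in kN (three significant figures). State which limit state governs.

Bolt shear: A_b = π·20²/4 = 314.2 mm²; R_n = 372 × 314.2 × 5 × 1 / 1000 = 584.3 kN → 0.75 × 584.3 = 438 kN.
Bearing: edge l_c = 34, r_n = 306.8 kN; interior l_c = 33, r_n = 297.8 kN; R_n = 306.8 + 4·297.8 = 1498 kN → 1120 kN.
Block shear: A_gv = 4240, A_nv = 2512, A_nt = 288 mm²; R_n = min(0.6F_uA_nv, 0.6F_yA_gv) + U_bs·F_u·A_nt = 843.7 kN → 633 kN.
Bolt shear governs: 438 kN.

438 kN (bolt shear governs)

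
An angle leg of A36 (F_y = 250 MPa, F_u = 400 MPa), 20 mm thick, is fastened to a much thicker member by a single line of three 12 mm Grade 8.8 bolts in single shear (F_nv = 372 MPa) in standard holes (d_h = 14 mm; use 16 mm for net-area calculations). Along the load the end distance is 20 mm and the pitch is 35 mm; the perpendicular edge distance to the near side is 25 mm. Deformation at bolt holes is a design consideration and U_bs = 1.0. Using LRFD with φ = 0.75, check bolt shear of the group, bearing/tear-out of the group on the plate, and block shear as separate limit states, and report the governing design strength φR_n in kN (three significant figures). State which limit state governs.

Bolt shear: A_b = π·12²/4 = 113.1 mm²; R_n = 372 × 113.1 × 3 × 1 / 1000 = 126.2 kN → 0.75 × 126.2 = 94.7 kN.
Bearing: edge l_c = 13, r_n = 124.8 kN; interior l_c = 21, r_n = 201.6 kN; R_n = 124.8 + 2·201.6 = 528 kN → 396 kN.
Block shear: A_gv = 1800, A_nv = 1000, A_nt = 340 mm²; R_n = min(0.6F_uA_nv, 0.6F_yA_gv) + U_bs·F_u·A_nt = 376 kN → 282 kN.
Bolt shear governs: 94.7 kN.

94.7 kN (bolt shear governs)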